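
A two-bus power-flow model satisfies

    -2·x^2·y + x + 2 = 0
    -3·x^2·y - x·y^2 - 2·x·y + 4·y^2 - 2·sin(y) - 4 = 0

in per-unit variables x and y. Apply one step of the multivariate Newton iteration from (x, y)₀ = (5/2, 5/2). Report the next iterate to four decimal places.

(1.3437, 2.5801)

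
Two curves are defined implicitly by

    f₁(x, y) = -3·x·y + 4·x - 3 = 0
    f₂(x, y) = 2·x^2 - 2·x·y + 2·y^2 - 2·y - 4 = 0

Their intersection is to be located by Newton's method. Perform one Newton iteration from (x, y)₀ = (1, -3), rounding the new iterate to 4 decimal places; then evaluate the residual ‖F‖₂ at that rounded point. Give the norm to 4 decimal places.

6.3229

At (1, -3): F = (10.0000, 28.0000).
Jacobian J = [[-3·y + 4, -3·x], [4·x - 2·y, -2·x + 4·y - 2]].
At the point, J = [[13.0000, -3.0000], [10.0000, -16.0000]] (det J = -178.0000).
Solving J·Δ = −F gives Δ = (-0.4270, 1.4831).
Then the next iterate is (x, y)₁ = (0.5730, -1.5169).
Re-evaluating at (0.5730, -1.5169): F = (1.899551, 6.030797), so ‖F‖₂ = 6.3229.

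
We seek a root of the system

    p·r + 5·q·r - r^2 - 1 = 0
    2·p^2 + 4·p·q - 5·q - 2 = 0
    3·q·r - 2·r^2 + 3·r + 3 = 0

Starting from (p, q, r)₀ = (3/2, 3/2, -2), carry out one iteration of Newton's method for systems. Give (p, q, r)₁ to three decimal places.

At (3/2, 3/2, -2): F = (-23.000, 4.000, -20.000).
Jacobian J = [[r, 5·r, p + 5·q - 2·r], [4·p + 4·q, 4·p - 5, 0], [0, 3·r, 3·q - 4·r + 3]].
At the point, J = [[-2.000, -10.000, 13.000], [12.000, 1.000, 0.000], [0.000, -6.000, 15.500]] (det J = 893.000).
Solving J·Δ = −F gives Δ = (-0.237, -1.158, 0.842).
Then the next iterate is (p, q, r)₁ = (1.263, 0.342, -1.158).

(1.263, 0.342, -1.158)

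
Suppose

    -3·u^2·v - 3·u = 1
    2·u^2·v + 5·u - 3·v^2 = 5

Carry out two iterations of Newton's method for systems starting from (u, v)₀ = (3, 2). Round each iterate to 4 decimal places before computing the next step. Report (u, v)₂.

(1.3642, 0.2637)

At (3, 2): F = (-64.0000, 34.0000).
Jacobian J = [[-6·u·v - 3, -3·u^2], [4·u·v + 5, 2·u^2 - 6·v]].
At the point, J = [[-39.0000, -27.0000], [29.0000, 6.0000]] (det J = 549.0000).
Solving J·Δ = −F gives Δ = (-0.9727, -0.9654).
Then the next iterate is (u, v)₁ = (2.0273, 1.0346).
Round to (2.0273, 1.0346) and repeat: F = (-19.838348, 10.429607), J = [[-15.584667, -12.329836], [13.389778, 2.012291]].
Δ = (-0.6631, -0.7709), so (u, v)₂ = (1.3642, 0.2637).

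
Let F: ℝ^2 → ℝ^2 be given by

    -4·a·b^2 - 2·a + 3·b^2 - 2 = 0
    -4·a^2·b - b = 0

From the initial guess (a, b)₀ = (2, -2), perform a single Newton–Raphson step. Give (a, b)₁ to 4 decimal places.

(1.2874, -1.3413)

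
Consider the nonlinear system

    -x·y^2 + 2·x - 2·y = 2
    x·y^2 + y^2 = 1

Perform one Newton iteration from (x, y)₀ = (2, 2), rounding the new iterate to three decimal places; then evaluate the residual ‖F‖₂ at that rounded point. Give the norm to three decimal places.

1.847

At (2, 2): F = (-10.000, 11.000).
Jacobian J = [[-y^2 + 2, -2·x·y - 2], [y^2, 2·x·y + 2·y]].
At the point, J = [[-2.000, -10.000], [4.000, 12.000]] (det J = 16.000).
Solving J·Δ = −F gives Δ = (0.625, -1.125).
Then the next iterate is (x, y)₁ = (2.625, 0.875).
Re-evaluating at (2.625, 0.875): F = (-0.50977, 1.77539), so ‖F‖₂ = 1.847.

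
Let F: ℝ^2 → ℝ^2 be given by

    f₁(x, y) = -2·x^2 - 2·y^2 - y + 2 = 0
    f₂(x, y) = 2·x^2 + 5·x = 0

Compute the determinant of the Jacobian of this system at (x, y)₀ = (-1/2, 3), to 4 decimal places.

39.0000

J = [[-4·x, -4·y - 1], [4·x + 5, 0]].
At the point, J = [[2.0000, -13.0000], [3.0000, 0.0000]].
det J = 39.0000.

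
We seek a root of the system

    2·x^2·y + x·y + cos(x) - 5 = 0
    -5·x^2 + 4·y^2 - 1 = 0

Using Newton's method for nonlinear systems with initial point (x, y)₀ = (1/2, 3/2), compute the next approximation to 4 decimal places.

(1.2178, 1.2366)

At (1/2, 3/2): F = (-2.622417, 6.7500).
Jacobian J = [[4·x·y + y - sin(x), 2·x^2 + x], [-10·x, 8·y]].
At the point, J = [[4.020574, 1.0000], [-5.0000, 12.0000]] (det J = 53.246894).
Solving J·Δ = −F gives Δ = (0.7178, -0.2634).
Then the next iterate is (x, y)₁ = (1.2178, 1.2366).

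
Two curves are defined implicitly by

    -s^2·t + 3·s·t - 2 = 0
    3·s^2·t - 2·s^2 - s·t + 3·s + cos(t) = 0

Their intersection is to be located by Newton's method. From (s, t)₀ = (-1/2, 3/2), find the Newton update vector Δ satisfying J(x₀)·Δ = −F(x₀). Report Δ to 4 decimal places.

(-5.3743, -21.0690)

At (-1/2, 3/2): F = (-4.6250, -0.054263).
Jacobian J = [[-2·s·t + 3·t, -s^2 + 3·s], [6·s·t - 4·s - t + 3, 3·s^2 - s - sin(t)]].
At the point, J = [[6.0000, -1.7500], [-1.0000, 0.252505]] (det J = -0.234970).
Solving J·Δ = −F gives Δ = (-5.3743, -21.0690).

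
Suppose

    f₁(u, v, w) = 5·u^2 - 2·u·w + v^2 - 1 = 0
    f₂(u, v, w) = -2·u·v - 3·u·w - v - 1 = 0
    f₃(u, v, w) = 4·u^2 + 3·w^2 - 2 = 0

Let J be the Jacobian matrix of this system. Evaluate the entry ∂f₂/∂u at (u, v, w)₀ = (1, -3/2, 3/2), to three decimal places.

∂f₂/∂u = -2·v - 3·w.
At (1, -3/2, 3/2) this is -1.500.

-1.500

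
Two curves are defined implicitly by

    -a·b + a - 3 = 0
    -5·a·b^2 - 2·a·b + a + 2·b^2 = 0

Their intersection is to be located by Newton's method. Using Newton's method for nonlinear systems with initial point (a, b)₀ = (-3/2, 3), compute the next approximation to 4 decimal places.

(-4.6000, -1.1333)

At (-3/2, 3): F = (0.0000, 93.0000).
Jacobian J = [[-b + 1, -a], [-5·b^2 - 2·b + 1, -10·a·b - 2·a + 4·b]].
At the point, J = [[-2.0000, 1.5000], [-50.0000, 60.0000]] (det J = -45.0000).
Solving J·Δ = −F gives Δ = (-3.1000, -4.1333).
Then the next iterate is (a, b)₁ = (-4.6000, -1.1333).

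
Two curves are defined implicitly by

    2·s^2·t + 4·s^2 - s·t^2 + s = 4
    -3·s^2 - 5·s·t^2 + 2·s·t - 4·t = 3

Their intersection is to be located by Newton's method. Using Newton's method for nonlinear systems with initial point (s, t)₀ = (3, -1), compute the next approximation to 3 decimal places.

At (3, -1): F = (14.000, -47.000).
Jacobian J = [[4·s·t + 8·s - t^2 + 1, 2·s^2 - 2·s·t], [-6·s - 5·t^2 + 2·t, -10·s·t + 2·s - 4]].
At the point, J = [[12.000, 24.000], [-25.000, 32.000]] (det J = 984.000).
Solving J·Δ = −F gives Δ = (-1.602, 0.217).
Then the next iterate is (s, t)₁ = (1.398, -0.783).

(1.398, -0.783)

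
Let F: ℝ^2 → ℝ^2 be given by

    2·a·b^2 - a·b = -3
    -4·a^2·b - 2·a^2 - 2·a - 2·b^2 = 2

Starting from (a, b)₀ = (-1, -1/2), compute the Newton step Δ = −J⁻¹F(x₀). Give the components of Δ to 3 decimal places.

(0.625, -0.875)

At (-1, -1/2): F = (2.000, -0.500).
Jacobian J = [[2·b^2 - b, 4·a·b - a], [-8·a·b - 4·a - 2, -4·a^2 - 4·b]].
At the point, J = [[1.000, 3.000], [-2.000, -2.000]] (det J = 4.000).
Solving J·Δ = −F gives Δ = (0.625, -0.875).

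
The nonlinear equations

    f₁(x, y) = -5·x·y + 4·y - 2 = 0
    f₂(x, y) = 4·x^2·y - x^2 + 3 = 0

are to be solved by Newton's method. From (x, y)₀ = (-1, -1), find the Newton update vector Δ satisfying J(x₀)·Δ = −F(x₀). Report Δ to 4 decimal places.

At (-1, -1): F = (-11.0000, -2.0000).
Jacobian J = [[-5·y, -5·x + 4], [8·x·y - 2·x, 4·x^2]].
At the point, J = [[5.0000, 9.0000], [10.0000, 4.0000]] (det J = -70.0000).
Solving J·Δ = −F gives Δ = (-0.3714, 1.4286).

(-0.3714, 1.4286)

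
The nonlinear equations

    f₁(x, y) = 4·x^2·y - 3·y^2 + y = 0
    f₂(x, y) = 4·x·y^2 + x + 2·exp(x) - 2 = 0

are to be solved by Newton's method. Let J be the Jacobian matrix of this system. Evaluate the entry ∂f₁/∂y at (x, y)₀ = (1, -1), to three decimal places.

∂f₁/∂y = 4·x^2 - 6·y + 1.
At (1, -1) this is 11.000.

11.000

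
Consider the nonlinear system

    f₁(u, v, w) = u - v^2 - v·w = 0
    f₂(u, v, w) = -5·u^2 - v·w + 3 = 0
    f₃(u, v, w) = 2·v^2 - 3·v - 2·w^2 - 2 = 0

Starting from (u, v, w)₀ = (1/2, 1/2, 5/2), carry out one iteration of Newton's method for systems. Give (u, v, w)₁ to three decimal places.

(0.751, 0.508, 0.949)

At (1/2, 1/2, 5/2): F = (-1.000, 0.500, -15.500).
Jacobian J = [[1, -2·v - w, -v], [-10·u, -w, -v], [0, 4·v - 3, -4·w]].
At the point, J = [[1.000, -3.500, -0.500], [-5.000, -2.500, -0.500], [0.000, -1.000, -10.000]] (det J = 197.000).
Solving J·Δ = −F gives Δ = (0.251, 0.008, -1.551).
Then the next iterate is (u, v, w)₁ = (0.751, 0.508, 0.949).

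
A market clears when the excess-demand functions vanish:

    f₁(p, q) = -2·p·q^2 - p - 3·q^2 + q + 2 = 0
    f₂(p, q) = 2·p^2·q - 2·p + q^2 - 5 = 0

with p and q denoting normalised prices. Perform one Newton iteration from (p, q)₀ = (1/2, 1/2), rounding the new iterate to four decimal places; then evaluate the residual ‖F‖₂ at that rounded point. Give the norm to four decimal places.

33.6851

At (1/2, 1/2): F = (1.0000, -5.5000).
Jacobian J = [[-2·q^2 - 1, -4·p·q - 6·q + 1], [4·p·q - 2, 2·p^2 + 2·q]].
At the point, J = [[-1.5000, -3.0000], [-1.0000, 1.5000]] (det J = -5.2500).
Solving J·Δ = −F gives Δ = (-2.8571, 1.7619).
Then the next iterate is (p, q)₁ = (-2.3571, 2.2619).
Re-evaluating at (-2.3571, 2.2619): F = (15.389176, 29.964264), so ‖F‖₂ = 33.6851.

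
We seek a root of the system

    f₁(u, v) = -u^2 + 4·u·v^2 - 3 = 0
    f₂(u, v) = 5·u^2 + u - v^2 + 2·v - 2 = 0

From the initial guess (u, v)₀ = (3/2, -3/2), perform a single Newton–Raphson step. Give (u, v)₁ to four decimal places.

(1.0590, -1.1887)

At (3/2, -3/2): F = (8.2500, 5.5000).
Jacobian J = [[-2·u + 4·v^2, 8·u·v], [10·u + 1, -2·v + 2]].
At the point, J = [[6.0000, -18.0000], [16.0000, 5.0000]] (det J = 318.0000).
Solving J·Δ = −F gives Δ = (-0.4410, 0.3113).
Then the next iterate is (u, v)₁ = (1.0590, -1.1887).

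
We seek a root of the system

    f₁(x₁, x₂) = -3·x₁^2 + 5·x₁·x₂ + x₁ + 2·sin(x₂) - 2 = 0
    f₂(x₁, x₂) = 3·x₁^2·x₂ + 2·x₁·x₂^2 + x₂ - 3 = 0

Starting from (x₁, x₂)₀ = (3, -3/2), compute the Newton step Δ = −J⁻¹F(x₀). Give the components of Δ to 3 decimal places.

(0.293, 3.808)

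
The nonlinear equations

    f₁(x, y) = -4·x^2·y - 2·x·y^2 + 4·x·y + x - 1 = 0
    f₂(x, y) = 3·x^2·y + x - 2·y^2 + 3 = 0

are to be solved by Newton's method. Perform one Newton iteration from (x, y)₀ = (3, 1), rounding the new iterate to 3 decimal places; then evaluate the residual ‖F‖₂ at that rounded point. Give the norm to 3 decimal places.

At (3, 1): F = (-28.000, 31.000).
Jacobian J = [[-8·x·y - 2·y^2 + 4·y + 1, -4·x^2 - 4·x·y + 4·x], [6·x·y + 1, 3·x^2 - 4·y]].
At the point, J = [[-21.000, -36.000], [19.000, 23.000]] (det J = 201.000).
Solving J·Δ = −F gives Δ = (-2.348, 0.592).
Then the next iterate is (x, y)₁ = (0.652, 1.592).
Re-evaluating at (0.652, 1.592): F = (-2.20807, 0.61337), so ‖F‖₂ = 2.292.

2.292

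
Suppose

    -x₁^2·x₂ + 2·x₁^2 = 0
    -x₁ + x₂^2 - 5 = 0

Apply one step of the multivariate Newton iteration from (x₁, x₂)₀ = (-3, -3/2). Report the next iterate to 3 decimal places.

At (-3, -3/2): F = (31.500, 0.250).
Jacobian J = [[-2·x₁·x₂ + 4·x₁, -x₁^2], [-1, 2·x₂]].
At the point, J = [[-21.000, -9.000], [-1.000, -3.000]] (det J = 54.000).
Solving J·Δ = −F gives Δ = (1.708, -0.486).
Then the next iterate is (x₁, x₂)₁ = (-1.292, -1.986).

(-1.292, -1.986)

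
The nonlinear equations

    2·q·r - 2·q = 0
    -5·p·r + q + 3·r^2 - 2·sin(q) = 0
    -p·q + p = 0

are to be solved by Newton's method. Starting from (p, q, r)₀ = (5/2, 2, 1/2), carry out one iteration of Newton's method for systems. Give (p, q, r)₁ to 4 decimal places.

At (5/2, 2, 1/2): F = (-2.0000, -5.318595, -2.5000).
Jacobian J = [[0, 2·r - 2, 2·q], [-5·r, -2·cos(q) + 1, -5·p + 6·r], [-q + 1, -p, 0]].
At the point, J = [[0.0000, -1.0000, 4.0000], [-2.5000, 1.832294, -9.5000], [-1.0000, -2.5000, 0.0000]] (det J = 22.829175).
Solving J·Δ = −F gives Δ = (-4.1727, 0.6691, 0.6673).
Then the next iterate is (p, q, r)₁ = (-1.6727, 2.6691, 1.1673).

(-1.6727, 2.6691, 1.1673)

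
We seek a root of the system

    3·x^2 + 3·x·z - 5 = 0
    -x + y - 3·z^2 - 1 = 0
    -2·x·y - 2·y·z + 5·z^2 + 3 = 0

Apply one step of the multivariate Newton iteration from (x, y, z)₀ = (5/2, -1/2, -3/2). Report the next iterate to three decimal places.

(1.351, -2.376, -0.225)

At (5/2, -1/2, -3/2): F = (2.500, -10.750, 15.250).
Jacobian J = [[6·x + 3·z, 0, 3·x], [-1, 1, -6·z], [-2·y, -2·x - 2·z, -2·y + 10·z]].
At the point, J = [[10.500, 0.000, 7.500], [-1.000, 1.000, 9.000], [1.000, -2.000, -14.000]] (det J = 49.500).
Solving J·Δ = −F gives Δ = (-1.149, -1.876, 1.275).
Then the next iterate is (x, y, z)₁ = (1.351, -2.376, -0.225).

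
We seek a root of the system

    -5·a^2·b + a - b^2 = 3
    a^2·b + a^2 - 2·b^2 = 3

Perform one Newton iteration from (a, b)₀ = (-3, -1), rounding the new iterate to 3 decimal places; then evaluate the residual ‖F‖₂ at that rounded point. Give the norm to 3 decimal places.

10.226

At (-3, -1): F = (38.000, -5.000).
Jacobian J = [[-10·a·b + 1, -5·a^2 - 2·b], [2·a·b + 2·a, a^2 - 4·b]].
At the point, J = [[-29.000, -43.000], [0.000, 13.000]] (det J = -377.000).
Solving J·Δ = −F gives Δ = (0.740, 0.385).
Then the next iterate is (a, b)₁ = (-2.260, -0.615).
Re-evaluating at (-2.260, -0.615): F = (10.06764, -1.79002), so ‖F‖₂ = 10.226.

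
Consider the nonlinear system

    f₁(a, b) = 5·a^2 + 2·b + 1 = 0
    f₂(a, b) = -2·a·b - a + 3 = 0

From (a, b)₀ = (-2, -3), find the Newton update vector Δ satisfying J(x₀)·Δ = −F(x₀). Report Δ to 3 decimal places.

At (-2, -3): F = (15.000, -7.000).
Jacobian J = [[10·a, 2], [-2·b - 1, -2·a]].
At the point, J = [[-20.000, 2.000], [5.000, 4.000]] (det J = -90.000).
Solving J·Δ = −F gives Δ = (0.822, 0.722).

(0.822, 0.722)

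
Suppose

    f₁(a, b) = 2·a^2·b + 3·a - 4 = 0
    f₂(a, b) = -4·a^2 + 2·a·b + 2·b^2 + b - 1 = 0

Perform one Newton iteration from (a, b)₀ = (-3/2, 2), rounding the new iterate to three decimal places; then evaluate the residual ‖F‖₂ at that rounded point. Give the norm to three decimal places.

0.330

At (-3/2, 2): F = (0.500, -6.000).
Jacobian J = [[4·a·b + 3, 2·a^2], [-8·a + 2·b, 2·a + 4·b + 1]].
At the point, J = [[-9.000, 4.500], [16.000, 6.000]] (det J = -126.000).
Solving J·Δ = −F gives Δ = (0.238, 0.365).
Then the next iterate is (a, b)₁ = (-1.262, 2.365).
Re-evaluating at (-1.262, 2.365): F = (-0.25279, 0.21161), so ‖F‖₂ = 0.330.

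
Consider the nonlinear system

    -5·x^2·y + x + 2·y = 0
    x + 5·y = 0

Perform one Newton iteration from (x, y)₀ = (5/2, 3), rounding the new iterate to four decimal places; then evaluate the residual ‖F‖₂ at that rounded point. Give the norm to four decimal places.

22.4786

At (5/2, 3): F = (-85.2500, 17.5000).
Jacobian J = [[-10·x·y + 1, -5·x^2 + 2], [1, 5]].
At the point, J = [[-74.0000, -29.2500], [1.0000, 5.0000]] (det J = -340.7500).
Solving J·Δ = −F gives Δ = (0.2513, -3.5503).
Then the next iterate is (x, y)₁ = (2.7513, -0.5503).
Re-evaluating at (2.7513, -0.5503): F = (22.478597, -0.0002), so ‖F‖₂ = 22.4786.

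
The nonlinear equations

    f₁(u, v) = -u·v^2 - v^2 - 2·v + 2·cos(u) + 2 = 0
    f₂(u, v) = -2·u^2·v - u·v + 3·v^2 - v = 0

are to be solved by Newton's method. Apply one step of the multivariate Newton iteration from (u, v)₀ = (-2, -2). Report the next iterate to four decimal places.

At (-2, -2): F = (9.167706, 26.0000).
Jacobian J = [[-v^2 - 2·sin(u), -2·u·v - 2·v - 2], [-4·u·v - v, -2·u^2 - u + 6·v - 1]].
At the point, J = [[-2.181405, -6.0000], [-14.0000, -19.0000]] (det J = -42.553302).
Solving J·Δ = −F gives Δ = (-0.4274, 1.6833).
Then the next iterate is (u, v)₁ = (-2.4274, -0.3167).

(-2.4274, -0.3167)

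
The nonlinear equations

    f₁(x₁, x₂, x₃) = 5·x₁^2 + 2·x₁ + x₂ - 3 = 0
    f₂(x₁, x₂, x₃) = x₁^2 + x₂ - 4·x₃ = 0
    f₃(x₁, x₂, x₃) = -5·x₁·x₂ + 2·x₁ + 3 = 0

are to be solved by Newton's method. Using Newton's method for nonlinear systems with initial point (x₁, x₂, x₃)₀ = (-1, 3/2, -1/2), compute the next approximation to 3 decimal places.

(-1.029, -0.232, 0.207)

At (-1, 3/2, -1/2): F = (1.500, 4.500, 8.500).
Jacobian J = [[10·x₁ + 2, 1, 0], [2·x₁, 1, -4], [-5·x₂ + 2, -5·x₁, 0]].
At the point, J = [[-8.000, 1.000, 0.000], [-2.000, 1.000, -4.000], [-5.500, 5.000, 0.000]] (det J = -138.000).
Solving J·Δ = −F gives Δ = (-0.029, -1.732, 0.707).
Then the next iterate is (x₁, x₂, x₃)₁ = (-1.029, -0.232, 0.207).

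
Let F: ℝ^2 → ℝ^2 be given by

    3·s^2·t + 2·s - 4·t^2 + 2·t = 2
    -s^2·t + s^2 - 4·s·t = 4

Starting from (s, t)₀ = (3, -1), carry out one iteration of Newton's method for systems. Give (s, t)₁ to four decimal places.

At (3, -1): F = (-29.0000, 26.0000).
Jacobian J = [[6·s·t + 2, 3·s^2 - 8·t + 2], [-2·s·t + 2·s - 4·t, -s^2 - 4·s]].
At the point, J = [[-16.0000, 37.0000], [16.0000, -21.0000]] (det J = -256.0000).
Solving J·Δ = −F gives Δ = (-1.3789, 0.1875).
Then the next iterate is (s, t)₁ = (1.6211, -0.8125).

(1.6211, -0.8125)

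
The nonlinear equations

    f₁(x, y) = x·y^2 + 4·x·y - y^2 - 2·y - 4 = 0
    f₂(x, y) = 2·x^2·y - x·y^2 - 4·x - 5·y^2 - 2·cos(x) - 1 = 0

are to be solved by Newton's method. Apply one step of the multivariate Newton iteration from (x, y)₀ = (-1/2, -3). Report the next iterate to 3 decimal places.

(0.964, -1.022)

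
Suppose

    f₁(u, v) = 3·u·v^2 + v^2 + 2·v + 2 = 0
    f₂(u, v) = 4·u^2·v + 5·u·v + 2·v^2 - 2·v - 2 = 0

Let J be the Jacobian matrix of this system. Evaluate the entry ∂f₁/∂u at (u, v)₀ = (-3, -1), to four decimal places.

∂f₁/∂u = 3·v^2.
At (-3, -1) this is 3.0000.

3.0000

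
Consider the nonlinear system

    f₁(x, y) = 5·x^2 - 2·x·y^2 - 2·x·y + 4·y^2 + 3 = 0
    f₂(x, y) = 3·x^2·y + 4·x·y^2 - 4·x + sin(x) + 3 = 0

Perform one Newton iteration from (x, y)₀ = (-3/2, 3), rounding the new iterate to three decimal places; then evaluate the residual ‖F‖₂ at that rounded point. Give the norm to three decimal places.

At (-3/2, 3): F = (86.250, -25.74749).
Jacobian J = [[10·x - 2·y^2 - 2·y, -4·x·y - 2·x + 8·y], [6·x·y + 4·y^2 + cos(x) - 4, 3·x^2 + 8·x·y]].
At the point, J = [[-39.000, 45.000], [5.07074, -29.250]] (det J = 912.56683).
Solving J·Δ = −F gives Δ = (1.495, -0.621).
Then the next iterate is (x, y)₁ = (-0.005, 2.379).
Re-evaluating at (-0.005, 2.379): F = (25.71908, 2.90199), so ‖F‖₂ = 25.882.

25.882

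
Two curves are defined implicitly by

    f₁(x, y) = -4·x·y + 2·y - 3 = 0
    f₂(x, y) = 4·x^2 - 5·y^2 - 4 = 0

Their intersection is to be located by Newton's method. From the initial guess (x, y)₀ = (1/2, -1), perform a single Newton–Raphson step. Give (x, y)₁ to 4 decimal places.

(1.2500, -0.5000)

At (1/2, -1): F = (-3.0000, -8.0000).
Jacobian J = [[-4·y, -4·x + 2], [8·x, -10·y]].
At the point, J = [[4.0000, 0.0000], [4.0000, 10.0000]] (det J = 40.0000).
Solving J·Δ = −F gives Δ = (0.7500, 0.5000).
Then the next iterate is (x, y)₁ = (1.2500, -0.5000).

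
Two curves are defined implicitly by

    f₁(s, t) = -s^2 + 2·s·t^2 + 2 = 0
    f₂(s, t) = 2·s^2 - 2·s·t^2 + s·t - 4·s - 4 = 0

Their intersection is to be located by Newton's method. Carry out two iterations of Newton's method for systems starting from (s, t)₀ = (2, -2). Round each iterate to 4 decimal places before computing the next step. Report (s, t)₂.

At (2, -2): F = (14.0000, -24.0000).
Jacobian J = [[-2·s + 2·t^2, 4·s·t], [4·s - 2·t^2 + t - 4, -4·s·t + s]].
At the point, J = [[4.0000, -16.0000], [-6.0000, 18.0000]] (det J = -24.0000).
Solving J·Δ = −F gives Δ = (-5.5000, -0.5000).
Then the next iterate is (s, t)₁ = (-3.5000, -2.5000).
Round to (-3.5000, -2.5000) and repeat: F = (-54.0000, 87.0000), J = [[19.5000, 35.0000], [-33.0000, -38.5000]].
Δ = (2.3896, 0.2115), so (s, t)₂ = (-1.1104, -2.2885).

(-1.1104, -2.2885)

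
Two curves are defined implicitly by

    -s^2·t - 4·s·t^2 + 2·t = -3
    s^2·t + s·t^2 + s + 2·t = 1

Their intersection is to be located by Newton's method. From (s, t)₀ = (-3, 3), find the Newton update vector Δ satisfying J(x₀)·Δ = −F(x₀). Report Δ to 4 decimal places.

At (-3, 3): F = (90.0000, 2.0000).
Jacobian J = [[-2·s·t - 4·t^2, -s^2 - 8·s·t + 2], [2·s·t + t^2 + 1, s^2 + 2·s·t + 2]].
At the point, J = [[-18.0000, 65.0000], [-8.0000, -7.0000]] (det J = 646.0000).
Solving J·Δ = −F gives Δ = (1.1765, -1.0588).

(1.1765, -1.0588)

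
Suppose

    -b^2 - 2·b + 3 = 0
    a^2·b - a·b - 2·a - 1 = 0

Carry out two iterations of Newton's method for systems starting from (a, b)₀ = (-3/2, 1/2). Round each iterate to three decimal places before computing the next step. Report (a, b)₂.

At (-3/2, 1/2): F = (1.750, 3.875).
Jacobian J = [[0, -2·b - 2], [2·a·b - b - 2, a^2 - a]].
At the point, J = [[0.000, -3.000], [-4.000, 3.750]] (det J = -12.000).
Solving J·Δ = −F gives Δ = (1.516, 0.583).
Then the next iterate is (a, b)₁ = (0.016, 1.083).
Round to (0.016, 1.083) and repeat: F = (-0.33889, -1.04905), J = [[0.000, -4.166], [-3.04834, -0.01574]].
Δ = (-0.344, -0.081), so (a, b)₂ = (-0.328, 1.002).

(-0.328, 1.002)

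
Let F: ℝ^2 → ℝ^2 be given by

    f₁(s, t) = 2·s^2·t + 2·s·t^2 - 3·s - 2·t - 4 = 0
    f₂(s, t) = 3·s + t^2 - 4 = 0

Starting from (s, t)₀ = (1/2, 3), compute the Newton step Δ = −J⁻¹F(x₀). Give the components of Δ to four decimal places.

(0.3133, -1.2400)

At (1/2, 3): F = (-1.0000, 6.5000).
Jacobian J = [[4·s·t + 2·t^2 - 3, 2·s^2 + 4·s·t - 2], [3, 2·t]].
At the point, J = [[21.0000, 4.5000], [3.0000, 6.0000]] (det J = 112.5000).
Solving J·Δ = −F gives Δ = (0.3133, -1.2400).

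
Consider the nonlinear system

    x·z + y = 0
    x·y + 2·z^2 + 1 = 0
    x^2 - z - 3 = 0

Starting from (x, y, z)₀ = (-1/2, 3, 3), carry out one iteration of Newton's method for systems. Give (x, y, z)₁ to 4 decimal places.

At (-1/2, 3, 3): F = (1.5000, 17.5000, -5.7500).
Jacobian J = [[z, 1, x], [y, x, 4·z], [2·x, 0, -1]].
At the point, J = [[3.0000, 1.0000, -0.5000], [3.0000, -0.5000, 12.0000], [-1.0000, 0.0000, -1.0000]] (det J = -7.2500).
Solving J·Δ = −F gives Δ = (-6.8017, 19.4310, 1.0517).
Then the next iterate is (x, y, z)₁ = (-7.3017, 22.4310, 4.0517).

(-7.3017, 22.4310, 4.0517)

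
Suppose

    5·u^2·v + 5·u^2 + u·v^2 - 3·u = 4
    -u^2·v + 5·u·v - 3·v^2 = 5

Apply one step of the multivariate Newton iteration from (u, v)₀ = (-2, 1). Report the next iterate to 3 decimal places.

(-1.356, 0.190)

At (-2, 1): F = (40.000, -22.000).
Jacobian J = [[10·u·v + 10·u + v^2 - 3, 5·u^2 + 2·u·v], [-2·u·v + 5·v, -u^2 + 5·u - 6·v]].
At the point, J = [[-42.000, 16.000], [9.000, -20.000]] (det J = 696.000).
Solving J·Δ = −F gives Δ = (0.644, -0.810).
Then the next iterate is (u, v)₁ = (-1.356, 0.190).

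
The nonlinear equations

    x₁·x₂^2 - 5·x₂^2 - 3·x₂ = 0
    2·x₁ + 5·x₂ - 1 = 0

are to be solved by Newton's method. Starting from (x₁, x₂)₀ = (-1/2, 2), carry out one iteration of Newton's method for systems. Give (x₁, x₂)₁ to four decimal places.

At (-1/2, 2): F = (-28.0000, 8.0000).
Jacobian J = [[x₂^2, 2·x₁·x₂ - 10·x₂ - 3], [2, 5]].
At the point, J = [[4.0000, -25.0000], [2.0000, 5.0000]] (det J = 70.0000).
Solving J·Δ = −F gives Δ = (-0.8571, -1.2571).
Then the next iterate is (x₁, x₂)₁ = (-1.3571, 0.7429).

(-1.3571, 0.7429)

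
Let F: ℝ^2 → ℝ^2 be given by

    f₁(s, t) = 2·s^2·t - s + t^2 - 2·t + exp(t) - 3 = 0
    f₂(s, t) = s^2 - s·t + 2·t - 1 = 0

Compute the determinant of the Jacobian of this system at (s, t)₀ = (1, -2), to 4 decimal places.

J = [[4·s·t - 1, 2·s^2 + 2·t + exp(t) - 2], [2·s - t, -s + 2]].
At the point, J = [[-9.0000, -3.864665], [4.0000, 1.0000]].
det J = 6.4587.

6.4587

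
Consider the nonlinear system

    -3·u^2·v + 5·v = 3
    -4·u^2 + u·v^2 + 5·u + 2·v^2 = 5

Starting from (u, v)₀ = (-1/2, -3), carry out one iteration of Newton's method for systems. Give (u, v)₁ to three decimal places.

At (-1/2, -3): F = (-15.750, 5.000).
Jacobian J = [[-6·u·v, -3·u^2 + 5], [-8·u + v^2 + 5, 2·u·v + 4·v]].
At the point, J = [[-9.000, 4.250], [18.000, -9.000]] (det J = 4.500).
Solving J·Δ = −F gives Δ = (-26.778, -53.000).
Then the next iterate is (u, v)₁ = (-27.278, -56.000).

(-27.278, -56.000)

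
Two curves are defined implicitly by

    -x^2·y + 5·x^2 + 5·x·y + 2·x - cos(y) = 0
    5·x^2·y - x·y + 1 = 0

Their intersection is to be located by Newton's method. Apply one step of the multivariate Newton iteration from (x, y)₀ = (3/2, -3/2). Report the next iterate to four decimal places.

At (3/2, -3/2): F = (6.304263, -13.6250).
Jacobian J = [[-2·x·y + 10·x + 5·y + 2, -x^2 + 5·x + sin(y)], [10·x·y - y, 5·x^2 - x]].
At the point, J = [[14.0000, 4.252505], [-21.0000, 9.7500]] (det J = 225.802605).
Solving J·Δ = −F gives Δ = (-0.5288, 0.2585).
Then the next iterate is (x, y)₁ = (0.9712, -1.2415).

(0.9712, -1.2415)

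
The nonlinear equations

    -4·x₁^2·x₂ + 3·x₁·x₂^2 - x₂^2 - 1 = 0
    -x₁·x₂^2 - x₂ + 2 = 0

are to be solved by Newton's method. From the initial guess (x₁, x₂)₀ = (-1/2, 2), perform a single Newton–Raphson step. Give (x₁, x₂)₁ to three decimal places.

At (-1/2, 2): F = (-13.000, 2.000).
Jacobian J = [[-8·x₁·x₂ + 3·x₂^2, -4·x₁^2 + 6·x₁·x₂ - 2·x₂], [-x₂^2, -2·x₁·x₂ - 1]].
At the point, J = [[20.000, -11.000], [-4.000, 1.000]] (det J = -24.000).
Solving J·Δ = −F gives Δ = (0.375, -0.500).
Then the next iterate is (x₁, x₂)₁ = (-0.125, 1.500).

(-0.125, 1.500)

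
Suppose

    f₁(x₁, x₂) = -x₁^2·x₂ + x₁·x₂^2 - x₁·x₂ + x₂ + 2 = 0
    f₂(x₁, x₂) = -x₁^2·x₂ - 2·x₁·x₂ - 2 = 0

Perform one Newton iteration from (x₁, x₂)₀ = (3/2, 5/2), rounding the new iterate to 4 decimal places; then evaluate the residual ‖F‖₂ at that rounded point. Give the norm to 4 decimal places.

5.2782

At (3/2, 5/2): F = (4.5000, -15.1250).
Jacobian J = [[-2·x₁·x₂ + x₂^2 - x₂, -x₁^2 + 2·x₁·x₂ - x₁ + 1], [-2·x₁·x₂ - 2·x₂, -x₁^2 - 2·x₁]].
At the point, J = [[-3.7500, 4.7500], [-12.5000, -5.2500]] (det J = 79.0625).
Solving J·Δ = −F gives Δ = (-0.6099, -1.4289).
Then the next iterate is (x₁, x₂)₁ = (0.8901, 1.0711).
Re-evaluating at (0.8901, 1.0711): F = (2.290277, -4.755381), so ‖F‖₂ = 5.2782.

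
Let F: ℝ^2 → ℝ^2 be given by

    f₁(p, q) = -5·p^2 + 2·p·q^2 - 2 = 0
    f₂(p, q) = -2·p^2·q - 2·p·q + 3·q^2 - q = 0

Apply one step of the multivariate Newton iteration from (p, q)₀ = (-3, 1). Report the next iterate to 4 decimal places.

(-0.5865, 3.0192)

At (-3, 1): F = (-53.0000, -10.0000).
Jacobian J = [[-10·p + 2·q^2, 4·p·q], [-4·p·q - 2·q, -2·p^2 - 2·p + 6·q - 1]].
At the point, J = [[32.0000, -12.0000], [10.0000, -7.0000]] (det J = -104.0000).
Solving J·Δ = −F gives Δ = (2.4135, 2.0192).
Then the next iterate is (p, q)₁ = (-0.5865, 3.0192).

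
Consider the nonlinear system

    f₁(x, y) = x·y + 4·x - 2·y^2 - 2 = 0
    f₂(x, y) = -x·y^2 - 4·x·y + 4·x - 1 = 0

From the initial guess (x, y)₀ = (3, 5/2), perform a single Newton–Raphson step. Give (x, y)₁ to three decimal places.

At (3, 5/2): F = (5.000, -37.750).
Jacobian J = [[y + 4, x - 4·y], [-y^2 - 4·y + 4, -2·x·y - 4·x]].
At the point, J = [[6.500, -7.000], [-12.250, -27.000]] (det J = -261.250).
Solving J·Δ = −F gives Δ = (-1.528, -0.705).
Then the next iterate is (x, y)₁ = (1.472, 1.795).

(1.472, 1.795)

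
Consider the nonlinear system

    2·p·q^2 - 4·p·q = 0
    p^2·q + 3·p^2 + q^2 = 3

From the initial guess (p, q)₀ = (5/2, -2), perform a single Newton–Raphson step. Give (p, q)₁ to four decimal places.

(0.8468, -1.5484)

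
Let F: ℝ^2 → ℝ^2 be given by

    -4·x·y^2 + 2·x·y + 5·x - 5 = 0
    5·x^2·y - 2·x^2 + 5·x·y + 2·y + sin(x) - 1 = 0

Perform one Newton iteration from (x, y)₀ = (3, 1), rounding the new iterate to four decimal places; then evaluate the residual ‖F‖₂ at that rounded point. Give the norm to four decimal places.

At (3, 1): F = (4.0000, 43.141120).
Jacobian J = [[-4·y^2 + 2·y + 5, -8·x·y + 2·x], [10·x·y - 4·x + 5·y + cos(x), 5·x^2 + 5·x + 2]].
At the point, J = [[3.0000, -18.0000], [22.010008, 62.0000]] (det J = 582.180135).
Solving J·Δ = −F gives Δ = (-1.7598, -0.0711).
Then the next iterate is (x, y)₁ = (1.2402, 0.9289).
Re-evaluating at (1.2402, 0.9289): F = (-0.775409, 11.631253), so ‖F‖₂ = 11.6571.

11.6571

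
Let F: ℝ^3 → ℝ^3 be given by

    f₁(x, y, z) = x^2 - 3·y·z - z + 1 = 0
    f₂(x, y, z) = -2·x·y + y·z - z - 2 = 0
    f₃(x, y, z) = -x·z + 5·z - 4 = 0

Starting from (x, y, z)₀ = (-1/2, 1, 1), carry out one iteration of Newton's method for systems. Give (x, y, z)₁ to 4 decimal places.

(-1.1683, 0.8317, 0.6058)

At (-1/2, 1, 1): F = (-2.7500, -1.0000, 1.5000).
Jacobian J = [[2·x, -3·z, -3·y - 1], [-2·y, -2·x + z, y - 1], [-z, 0, -x + 5]].
At the point, J = [[-1.0000, -3.0000, -4.0000], [-2.0000, 2.0000, 0.0000], [-1.0000, 0.0000, 5.5000]] (det J = -52.0000).
Solving J·Δ = −F gives Δ = (-0.6683, -0.1683, -0.3942).
Then the next iterate is (x, y, z)₁ = (-1.1683, 0.8317, 0.6058).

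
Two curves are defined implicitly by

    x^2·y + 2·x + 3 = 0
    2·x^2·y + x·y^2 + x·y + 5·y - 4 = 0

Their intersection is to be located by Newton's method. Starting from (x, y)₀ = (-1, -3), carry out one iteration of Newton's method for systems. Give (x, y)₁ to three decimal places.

(-1.090, -0.282)

At (-1, -3): F = (-2.000, -31.000).
Jacobian J = [[2·x·y + 2, x^2], [4·x·y + y^2 + y, 2·x^2 + 2·x·y + x + 5]].
At the point, J = [[8.000, 1.000], [18.000, 12.000]] (det J = 78.000).
Solving J·Δ = −F gives Δ = (-0.090, 2.718).
Then the next iterate is (x, y)₁ = (-1.090, -0.282).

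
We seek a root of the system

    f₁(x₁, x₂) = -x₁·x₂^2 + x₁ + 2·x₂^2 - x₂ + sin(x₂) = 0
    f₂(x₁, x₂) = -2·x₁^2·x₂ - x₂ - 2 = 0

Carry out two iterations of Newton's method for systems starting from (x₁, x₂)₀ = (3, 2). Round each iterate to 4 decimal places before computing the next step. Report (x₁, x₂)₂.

(0.0915, 0.7816)

At (3, 2): F = (-2.090703, -40.0000).
Jacobian J = [[-x₂^2 + 1, -2·x₁·x₂ + 4·x₂ + cos(x₂) - 1], [-4·x₁·x₂, -2·x₁^2 - 1]].
At the point, J = [[-3.0000, -5.416147], [-24.0000, -19.0000]] (det J = -72.987524).
Solving J·Δ = −F gives Δ = (-2.4240, 0.9566).
Then the next iterate is (x₁, x₂)₁ = (0.5760, 2.9566).
Round to (0.5760, 2.9566) and repeat: F = (10.251212, -6.918458), J = [[-7.741484, 6.437459], [-6.812006, -1.663552]].
Δ = (-0.4845, -2.1750), so (x₁, x₂)₂ = (0.0915, 0.7816).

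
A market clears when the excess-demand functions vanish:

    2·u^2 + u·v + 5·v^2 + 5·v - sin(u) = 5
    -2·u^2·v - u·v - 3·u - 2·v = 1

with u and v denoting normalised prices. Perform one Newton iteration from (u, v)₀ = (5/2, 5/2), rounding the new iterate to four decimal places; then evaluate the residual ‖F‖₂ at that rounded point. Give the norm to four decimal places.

20.0875

At (5/2, 5/2): F = (56.901528, -51.0000).
Jacobian J = [[4·u + v - cos(u), u + 10·v + 5], [-4·u·v - v - 3, -2·u^2 - u - 2]].
At the point, J = [[13.301144, 32.5000], [-30.5000, -17.0000]] (det J = 765.130559).
Solving J·Δ = −F gives Δ = (-0.9020, -1.3816).
Then the next iterate is (u, v)₁ = (1.5980, 1.1184).
Re-evaluating at (1.5980, 1.1184): F = (12.740874, -15.529905), so ‖F‖₂ = 20.0875.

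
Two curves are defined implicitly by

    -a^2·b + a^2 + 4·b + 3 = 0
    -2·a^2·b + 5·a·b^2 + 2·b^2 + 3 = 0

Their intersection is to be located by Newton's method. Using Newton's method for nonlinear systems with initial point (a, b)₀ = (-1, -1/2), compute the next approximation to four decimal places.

At (-1, -1/2): F = (2.5000, 3.2500).
Jacobian J = [[-2·a·b + 2·a, -a^2 + 4], [-4·a·b + 5·b^2, -2·a^2 + 10·a·b + 4·b]].
At the point, J = [[-3.0000, 3.0000], [-0.7500, 1.0000]] (det J = -0.7500).
Solving J·Δ = −F gives Δ = (-9.6667, -10.5000).
Then the next iterate is (a, b)₁ = (-10.6667, -11.0000).

(-10.6667, -11.0000)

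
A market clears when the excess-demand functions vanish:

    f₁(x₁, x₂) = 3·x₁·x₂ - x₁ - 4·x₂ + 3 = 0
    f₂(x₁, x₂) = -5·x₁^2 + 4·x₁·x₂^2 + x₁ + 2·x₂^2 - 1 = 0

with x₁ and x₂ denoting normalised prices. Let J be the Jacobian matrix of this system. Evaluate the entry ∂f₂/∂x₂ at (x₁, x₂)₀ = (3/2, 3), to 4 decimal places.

48.0000

∂f₂/∂x₂ = 8·x₁·x₂ + 4·x₂.
At (3/2, 3) this is 48.0000.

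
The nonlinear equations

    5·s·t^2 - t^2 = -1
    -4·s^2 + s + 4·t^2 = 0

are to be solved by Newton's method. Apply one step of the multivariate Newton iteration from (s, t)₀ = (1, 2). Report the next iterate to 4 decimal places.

(0.8519, 1.1227)

At (1, 2): F = (17.0000, 13.0000).
Jacobian J = [[5·t^2, 10·s·t - 2·t], [-8·s + 1, 8·t]].
At the point, J = [[20.0000, 16.0000], [-7.0000, 16.0000]] (det J = 432.0000).
Solving J·Δ = −F gives Δ = (-0.1481, -0.8773).
Then the next iterate is (s, t)₁ = (0.8519, 1.1227).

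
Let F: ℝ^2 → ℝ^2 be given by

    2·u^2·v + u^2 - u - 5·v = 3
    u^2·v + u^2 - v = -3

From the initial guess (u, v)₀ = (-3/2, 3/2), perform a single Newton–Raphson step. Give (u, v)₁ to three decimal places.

(-1.322, -3.131)

At (-3/2, 3/2): F = (0.000, 7.125).
Jacobian J = [[4·u·v + 2·u - 1, 2·u^2 - 5], [2·u·v + 2·u, u^2 - 1]].
At the point, J = [[-13.000, -0.500], [-7.500, 1.250]] (det J = -20.000).
Solving J·Δ = −F gives Δ = (0.178, -4.631).
Then the next iterate is (u, v)₁ = (-1.322, -3.131).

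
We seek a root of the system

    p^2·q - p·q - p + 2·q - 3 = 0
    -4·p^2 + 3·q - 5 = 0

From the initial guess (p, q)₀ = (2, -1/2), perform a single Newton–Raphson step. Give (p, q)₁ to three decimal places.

(0.779, 0.487)

At (2, -1/2): F = (-7.000, -22.500).
Jacobian J = [[2·p·q - q - 1, p^2 - p + 2], [-8·p, 3]].
At the point, J = [[-2.500, 4.000], [-16.000, 3.000]] (det J = 56.500).
Solving J·Δ = −F gives Δ = (-1.221, 0.987).
Then the next iterate is (p, q)₁ = (0.779, 0.487).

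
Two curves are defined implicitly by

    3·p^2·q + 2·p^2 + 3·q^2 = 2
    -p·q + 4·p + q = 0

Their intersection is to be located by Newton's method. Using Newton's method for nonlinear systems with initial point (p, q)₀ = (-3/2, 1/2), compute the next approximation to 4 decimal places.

(-0.4586, 0.9420)

At (-3/2, 1/2): F = (6.6250, -4.7500).
Jacobian J = [[6·p·q + 4·p, 3·p^2 + 6·q], [-q + 4, -p + 1]].
At the point, J = [[-10.5000, 9.7500], [3.5000, 2.5000]] (det J = -60.3750).
Solving J·Δ = −F gives Δ = (1.0414, 0.4420).
Then the next iterate is (p, q)₁ = (-0.4586, 0.9420).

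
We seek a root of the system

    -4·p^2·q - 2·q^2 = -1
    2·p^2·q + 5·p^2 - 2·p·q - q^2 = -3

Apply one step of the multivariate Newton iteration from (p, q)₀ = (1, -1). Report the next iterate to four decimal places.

(0.6250, -3.0000)

At (1, -1): F = (3.0000, 7.0000).
Jacobian J = [[-8·p·q, -4·p^2 - 4·q], [4·p·q + 10·p - 2·q, 2·p^2 - 2·p - 2·q]].
At the point, J = [[8.0000, 0.0000], [8.0000, 2.0000]] (det J = 16.0000).
Solving J·Δ = −F gives Δ = (-0.3750, -2.0000).
Then the next iterate is (p, q)₁ = (0.6250, -3.0000).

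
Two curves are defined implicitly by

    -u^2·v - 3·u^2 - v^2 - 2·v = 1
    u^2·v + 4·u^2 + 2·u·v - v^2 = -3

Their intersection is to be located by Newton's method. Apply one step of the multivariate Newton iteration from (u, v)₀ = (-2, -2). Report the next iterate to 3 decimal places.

(-0.750, -2.000)

At (-2, -2): F = (-5.000, 15.000).
Jacobian J = [[-2·u·v - 6·u, -u^2 - 2·v - 2], [2·u·v + 8·u + 2·v, u^2 + 2·u - 2·v]].
At the point, J = [[4.000, -2.000], [-12.000, 4.000]] (det J = -8.000).
Solving J·Δ = −F gives Δ = (1.250, 0.000).
Then the next iterate is (u, v)₁ = (-0.750, -2.000).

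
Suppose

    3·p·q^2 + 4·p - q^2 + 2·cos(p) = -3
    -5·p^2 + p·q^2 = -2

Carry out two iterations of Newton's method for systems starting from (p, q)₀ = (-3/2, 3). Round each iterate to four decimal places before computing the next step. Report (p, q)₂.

At (-3/2, 3): F = (-52.358526, -22.7500).
Jacobian J = [[3·q^2 - 2·sin(p) + 4, 6·p·q - 2·q], [-10·p + q^2, 2·p·q]].
At the point, J = [[32.994990, -33.0000], [24.0000, -9.0000]] (det J = 495.045090).
Solving J·Δ = −F gives Δ = (0.5646, -1.0221).
Then the next iterate is (p, q)₁ = (-0.9354, 1.9779).
Round to (-0.9354, 1.9779) and repeat: F = (-14.444798, -6.034233), J = [[17.345938, -15.056566], [13.266088, -3.700255]].
Δ = (0.2759, -0.6415), so (p, q)₂ = (-0.6595, 1.3364).

(-0.6595, 1.3364)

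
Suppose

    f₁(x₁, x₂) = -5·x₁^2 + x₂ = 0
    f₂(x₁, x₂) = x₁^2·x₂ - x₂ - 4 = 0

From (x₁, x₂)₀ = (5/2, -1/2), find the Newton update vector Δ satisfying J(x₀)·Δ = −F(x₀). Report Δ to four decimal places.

At (5/2, -1/2): F = (-31.7500, -6.6250).
Jacobian J = [[-10·x₁, 1], [2·x₁·x₂, x₁^2 - 1]].
At the point, J = [[-25.0000, 1.0000], [-2.5000, 5.2500]] (det J = -128.7500).
Solving J·Δ = −F gives Δ = (-1.2432, 0.6699).

(-1.2432, 0.6699)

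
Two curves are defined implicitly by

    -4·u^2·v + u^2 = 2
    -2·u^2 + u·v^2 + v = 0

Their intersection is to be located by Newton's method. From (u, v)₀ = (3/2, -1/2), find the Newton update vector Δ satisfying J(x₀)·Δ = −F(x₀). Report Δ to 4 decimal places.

(-0.7822, -0.2544)

At (3/2, -1/2): F = (4.7500, -4.6250).
Jacobian J = [[-8·u·v + 2·u, -4·u^2], [-4·u + v^2, 2·u·v + 1]].
At the point, J = [[9.0000, -9.0000], [-5.7500, -0.5000]] (det J = -56.2500).
Solving J·Δ = −F gives Δ = (-0.7822, -0.2544).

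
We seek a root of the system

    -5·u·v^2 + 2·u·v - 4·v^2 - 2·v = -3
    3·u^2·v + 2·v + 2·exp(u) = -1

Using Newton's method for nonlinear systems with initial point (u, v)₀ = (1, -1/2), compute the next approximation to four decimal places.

At (1, -1/2): F = (0.7500, 3.936564).
Jacobian J = [[-5·v^2 + 2·v, -10·u·v + 2·u - 8·v - 2], [6·u·v + 2·exp(u), 3·u^2 + 2]].
At the point, J = [[-2.2500, 9.0000], [2.436564, 5.0000]] (det J = -33.179073).
Solving J·Δ = −F gives Δ = (-0.9548, -0.3220).
Then the next iterate is (u, v)₁ = (0.0452, -0.8220).

(0.0452, -0.8220)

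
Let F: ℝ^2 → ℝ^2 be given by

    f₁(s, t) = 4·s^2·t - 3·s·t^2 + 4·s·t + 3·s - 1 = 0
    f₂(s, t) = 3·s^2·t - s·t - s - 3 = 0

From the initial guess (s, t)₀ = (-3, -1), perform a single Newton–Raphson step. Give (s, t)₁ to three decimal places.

At (-3, -1): F = (-25.000, -30.000).
Jacobian J = [[8·s·t - 3·t^2 + 4·t + 3, 4·s^2 - 6·s·t + 4·s], [6·s·t - t - 1, 3·s^2 - s]].
At the point, J = [[20.000, 6.000], [18.000, 30.000]] (det J = 492.000).
Solving J·Δ = −F gives Δ = (1.159, 0.305).
Then the next iterate is (s, t)₁ = (-1.841, -0.695).

(-1.841, -0.695)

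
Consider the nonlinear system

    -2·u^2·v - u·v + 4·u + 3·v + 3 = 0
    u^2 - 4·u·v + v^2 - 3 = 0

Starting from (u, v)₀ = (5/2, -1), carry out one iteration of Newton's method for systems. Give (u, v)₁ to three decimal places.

At (5/2, -1): F = (25.000, 14.250).
Jacobian J = [[-4·u·v - v + 4, -2·u^2 - u + 3], [2·u - 4·v, -4·u + 2·v]].
At the point, J = [[15.000, -12.000], [9.000, -12.000]] (det J = -72.000).
Solving J·Δ = −F gives Δ = (-1.792, -0.156).
Then the next iterate is (u, v)₁ = (0.708, -1.156).

(0.708, -1.156)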